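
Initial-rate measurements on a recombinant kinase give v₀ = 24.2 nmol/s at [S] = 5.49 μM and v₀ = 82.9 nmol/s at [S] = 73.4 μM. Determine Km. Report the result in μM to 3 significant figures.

In reciprocal form, 1/v = (Km/Vmax)·(1/[S]) + 1/Vmax. The two points give (1/[S], 1/v) = (0.1821, 0.04132) and (0.01362, 0.01206).
Slope = (0.04132 − 0.01206)/(0.1821 − 0.01362) = 0.1736; intercept = 0.04132 − 0.1736×0.1821 = 0.009697.
Vmax = 1/intercept = 103 nmol/s; Km = slope × Vmax = 0.1736 × 103 = 17.9 μM.

17.9 μM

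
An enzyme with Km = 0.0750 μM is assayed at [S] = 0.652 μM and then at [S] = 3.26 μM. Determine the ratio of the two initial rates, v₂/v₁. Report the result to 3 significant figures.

1.09

The fractional saturations are [S]/(Km+[S]) = 0.652/0.7270 = 0.8968 and 3.26/3.335 = 0.9775.
v₂/v₁ is just their ratio: 0.9775/0.8968 = 1.09.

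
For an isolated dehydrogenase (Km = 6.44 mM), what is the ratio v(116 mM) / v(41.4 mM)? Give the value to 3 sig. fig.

1.09

The fractional saturations are [S]/(Km+[S]) = 41.4/47.84 = 0.8654 and 116/122.4 = 0.9474.
v₂/v₁ is just their ratio: 0.9474/0.8654 = 1.09.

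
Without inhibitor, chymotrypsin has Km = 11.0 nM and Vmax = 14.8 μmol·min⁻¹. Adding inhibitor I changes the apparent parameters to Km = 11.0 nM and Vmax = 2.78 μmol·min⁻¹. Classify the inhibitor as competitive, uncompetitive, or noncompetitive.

noncompetitive

Vmax decreases (14.8 → 2.78 μmol·min⁻¹) while Km is unchanged — pure noncompetitive inhibition.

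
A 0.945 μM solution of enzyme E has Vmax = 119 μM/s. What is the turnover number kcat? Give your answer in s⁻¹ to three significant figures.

126 s⁻¹

kcat = Vmax/[E]total = 119 μM/s / 0.945 μM = 126 s⁻¹.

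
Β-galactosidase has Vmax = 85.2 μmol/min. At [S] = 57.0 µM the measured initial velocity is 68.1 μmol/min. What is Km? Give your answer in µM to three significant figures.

v/Vmax = 68.1/85.2 = 0.7993 = [S]/(Km+[S]).
So Km + [S] = [S]/0.7993 = 71.31 µM, giving Km = 71.31 − 57.0 = 14.3 µM.

14.3 µM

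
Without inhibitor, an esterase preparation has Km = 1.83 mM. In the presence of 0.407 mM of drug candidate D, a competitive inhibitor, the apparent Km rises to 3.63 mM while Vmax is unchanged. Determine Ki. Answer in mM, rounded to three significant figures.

0.414 mM

Competitive: Km,app = α·Km with α = 1 + [I]/Ki.
α = Km,app/Km = 3.63/1.83 = 1.984.
Since α = 1 + [I]/Ki, [I]/Ki = 1.984 − 1 = 0.9836 and Ki = 0.407/0.9836 = 0.414 mM.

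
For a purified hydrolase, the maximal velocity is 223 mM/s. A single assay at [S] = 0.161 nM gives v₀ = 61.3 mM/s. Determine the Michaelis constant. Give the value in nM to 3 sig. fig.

0.425 nM

v/Vmax = 61.3/223 = 0.2749 = [S]/(Km+[S]).
So Km + [S] = [S]/0.2749 = 0.5857 nM, giving Km = 0.5857 − 0.161 = 0.425 nM.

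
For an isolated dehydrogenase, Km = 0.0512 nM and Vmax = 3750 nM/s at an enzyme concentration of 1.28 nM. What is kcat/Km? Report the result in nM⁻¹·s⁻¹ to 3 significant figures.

kcat = Vmax/[E]total = 3750/1.28 = 2930 s⁻¹.
kcat/Km = 2930/0.0512 = 57200 nM⁻¹·s⁻¹.

57200 nM⁻¹·s⁻¹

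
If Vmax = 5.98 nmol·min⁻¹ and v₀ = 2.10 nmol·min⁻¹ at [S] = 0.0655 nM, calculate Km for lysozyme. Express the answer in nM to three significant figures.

0.121 nM

v/Vmax = 2.10/5.98 = 0.3512 = [S]/(Km+[S]).
So Km + [S] = [S]/0.3512 = 0.1865 nM, giving Km = 0.1865 − 0.0655 = 0.121 nM.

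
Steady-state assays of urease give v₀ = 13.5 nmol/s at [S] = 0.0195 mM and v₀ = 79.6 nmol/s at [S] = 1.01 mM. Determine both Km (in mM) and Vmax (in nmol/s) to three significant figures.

In reciprocal form, 1/v = (Km/Vmax)·(1/[S]) + 1/Vmax. The two points give (1/[S], 1/v) = (51.28, 0.07407) and (0.9901, 0.01256).
Slope = (0.07407 − 0.01256)/(51.28 − 0.9901) = 0.001223; intercept = 0.07407 − 0.001223×51.28 = 0.01135.
Vmax = 1/intercept = 88.1 nmol/s; Km = slope × Vmax = 0.001223 × 88.1 = 0.108 mM.

Km = 0.108 mM; Vmax = 88.1 nmol/s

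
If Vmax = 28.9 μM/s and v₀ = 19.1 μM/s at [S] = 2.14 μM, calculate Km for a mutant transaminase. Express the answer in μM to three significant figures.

1.10 μM

From v = Vmax[S]/(Km+[S]), Km = [S](Vmax − v)/v.
Km = 2.14 × (28.9 − 19.1) / 19.1 = 20.97/19.1 = 1.10 μM.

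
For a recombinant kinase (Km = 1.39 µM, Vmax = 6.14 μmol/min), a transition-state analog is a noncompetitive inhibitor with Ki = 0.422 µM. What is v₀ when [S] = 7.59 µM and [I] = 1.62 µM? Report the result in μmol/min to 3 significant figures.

α = 1 + [I]/Ki = 1 + 1.62/0.422 = 4.839.
For a noncompetitive inhibitor, Vmax is reduced to Vmax/α while Km is unchanged: Km,app = 1.39 µM, Vmax,app = 1.27 μmol/min.
v = Vmax,app·[S]/(Km,app + [S]) = 1.27 × 7.59/(1.39 + 7.59) = 1.07 μmol/min.

1.07 μmol/min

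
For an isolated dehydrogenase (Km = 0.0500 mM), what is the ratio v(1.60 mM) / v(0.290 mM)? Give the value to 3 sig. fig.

1.14

The fractional saturations are [S]/(Km+[S]) = 0.290/0.3400 = 0.8529 and 1.60/1.650 = 0.9697.
v₂/v₁ is just their ratio: 0.9697/0.8529 = 1.14.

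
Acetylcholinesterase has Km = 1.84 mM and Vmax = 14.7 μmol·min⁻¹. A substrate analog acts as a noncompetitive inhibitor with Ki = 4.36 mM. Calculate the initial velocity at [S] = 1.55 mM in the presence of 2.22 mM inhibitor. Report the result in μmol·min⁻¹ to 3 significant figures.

With α = 1 + [I]/Ki = 1 + 2.22/4.36 = 1.509, the noncompetitive rate law is v = (Vmax/α)·[S] / (Km + [S]).
v = (14.7/1.509)×1.55 / (1.84 + 1.55) = 15.10/3.390 = 4.45 μmol·min⁻¹.

4.45 μmol·min⁻¹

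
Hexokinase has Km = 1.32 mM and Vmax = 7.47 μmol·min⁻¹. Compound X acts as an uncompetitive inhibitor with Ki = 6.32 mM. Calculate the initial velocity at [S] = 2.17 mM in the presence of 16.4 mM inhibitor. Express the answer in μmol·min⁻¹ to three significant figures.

1.78 μmol·min⁻¹

α = 1 + [I]/Ki = 1 + 16.4/6.32 = 3.595.
For an uncompetitive inhibitor, both parameters are divided by α, giving Vmax/α and Km/α: Km,app = 0.367 mM, Vmax,app = 2.08 μmol·min⁻¹.
v = Vmax,app·[S]/(Km,app + [S]) = 2.08 × 2.17/(0.367 + 2.17) = 1.78 μmol·min⁻¹.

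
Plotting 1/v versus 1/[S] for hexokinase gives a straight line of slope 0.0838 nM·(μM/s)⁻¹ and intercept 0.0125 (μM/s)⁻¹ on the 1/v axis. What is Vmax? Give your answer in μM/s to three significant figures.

80.0 μM/s

The y-intercept of a Lineweaver–Burk plot equals 1/Vmax, so Vmax = 1/0.0125 = 80.0 μM/s.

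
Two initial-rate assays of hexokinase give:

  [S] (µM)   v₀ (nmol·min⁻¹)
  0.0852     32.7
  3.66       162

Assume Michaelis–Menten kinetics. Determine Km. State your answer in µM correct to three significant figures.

0.381 µM

From v = Vmax[S]/(Km+[S]), each point gives Vmax = v(Km+[S])/[S].
Equating: 32.7(Km+0.0852)/0.0852 = 162(Km+3.66)/3.66.
383.8·Km + 32.7 = 44.26·Km + 162, so (383.8 − 44.26)·Km = 162 − 32.7.
Km = 129.3/339.5 = 0.381 µM; then Vmax = 32.7(0.381+0.0852)/0.0852 = 179 nmol·min⁻¹.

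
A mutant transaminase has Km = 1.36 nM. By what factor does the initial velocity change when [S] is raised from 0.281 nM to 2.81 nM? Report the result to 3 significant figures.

3.94

The fractional saturations are [S]/(Km+[S]) = 0.281/1.641 = 0.1712 and 2.81/4.170 = 0.6739.
v₂/v₁ is just their ratio: 0.6739/0.1712 = 3.94.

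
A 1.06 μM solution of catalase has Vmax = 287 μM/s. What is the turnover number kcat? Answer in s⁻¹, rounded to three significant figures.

271 s⁻¹

kcat = Vmax/[E]total = 287 μM/s / 1.06 μM = 271 s⁻¹.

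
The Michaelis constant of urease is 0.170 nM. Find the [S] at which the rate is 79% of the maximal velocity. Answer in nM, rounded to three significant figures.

0.640 nM

v/Vmax = [S]/(Km+[S]) = 0.79, so [S] = Km·0.79/(1 − 0.79) = 0.170 × 3.762.
[S] = 0.640 nM.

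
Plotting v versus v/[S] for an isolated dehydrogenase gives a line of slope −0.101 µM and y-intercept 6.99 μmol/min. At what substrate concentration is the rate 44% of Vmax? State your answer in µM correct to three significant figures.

The Eadie–Hofstee slope gives Km = 0.101 µM (slope = −Km).
v/Vmax = [S]/(Km+[S]) = 0.44 ⇒ [S] = Km·0.44/(1−0.44) = 0.101 × 0.7857 = 0.0794 µM.

0.0794 µM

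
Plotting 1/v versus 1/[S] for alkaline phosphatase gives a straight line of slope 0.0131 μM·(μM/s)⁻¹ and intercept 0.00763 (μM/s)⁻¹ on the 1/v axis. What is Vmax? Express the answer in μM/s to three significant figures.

The y-intercept of a Lineweaver–Burk plot equals 1/Vmax, so Vmax = 1/0.00763 = 131 μM/s.

131 μM/s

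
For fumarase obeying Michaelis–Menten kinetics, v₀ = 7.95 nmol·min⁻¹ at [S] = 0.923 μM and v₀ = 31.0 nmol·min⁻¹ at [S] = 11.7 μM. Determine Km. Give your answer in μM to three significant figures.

3.87 μM

From v = Vmax[S]/(Km+[S]), each point gives Vmax = v(Km+[S])/[S].
Equating: 7.95(Km+0.923)/0.923 = 31.0(Km+11.7)/11.7.
8.613·Km + 7.95 = 2.650·Km + 31.0, so (8.613 − 2.650)·Km = 31.0 − 7.95.
Km = 23.05/5.964 = 3.87 μM; then Vmax = 7.95(3.87+0.923)/0.923 = 41.2 nmol·min⁻¹.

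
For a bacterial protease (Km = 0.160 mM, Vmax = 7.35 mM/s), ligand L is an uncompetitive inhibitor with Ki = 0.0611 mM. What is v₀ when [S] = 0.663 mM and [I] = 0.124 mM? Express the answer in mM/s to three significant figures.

α = 1 + [I]/Ki = 1 + 0.124/0.0611 = 3.029.
For an uncompetitive inhibitor, both parameters are divided by α, giving Vmax/α and Km/α: Km,app = 0.0528 mM, Vmax,app = 2.43 mM/s.
v = Vmax,app·[S]/(Km,app + [S]) = 2.43 × 0.663/(0.0528 + 0.663) = 2.25 mM/s.

2.25 mM/s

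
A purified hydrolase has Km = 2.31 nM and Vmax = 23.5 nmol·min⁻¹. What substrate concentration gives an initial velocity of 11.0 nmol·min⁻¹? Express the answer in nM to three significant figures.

Rearranging v = Vmax[S]/(Km+[S]) gives [S] = Km·v/(Vmax − v).
[S] = 2.31 × 11.0 / (23.5 − 11.0) = 25.41/12.50 = 2.03 nM.

2.03 nM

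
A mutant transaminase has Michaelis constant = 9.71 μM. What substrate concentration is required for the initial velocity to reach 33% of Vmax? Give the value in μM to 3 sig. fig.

v/Vmax = [S]/(Km+[S]) = 0.33, so [S] = Km·0.33/(1 − 0.33) = 9.71 × 0.4925.
[S] = 4.78 μM.

4.78 μM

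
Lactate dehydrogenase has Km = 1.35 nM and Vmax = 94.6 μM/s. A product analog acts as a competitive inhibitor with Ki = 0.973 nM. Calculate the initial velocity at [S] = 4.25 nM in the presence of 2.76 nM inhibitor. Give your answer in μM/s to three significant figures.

α = 1 + [I]/Ki = 1 + 2.76/0.973 = 3.837.
For a competitive inhibitor, Vmax is unchanged and the apparent Km becomes α·Km: Km,app = 5.18 nM, Vmax,app = 94.6 μM/s.
v = Vmax,app·[S]/(Km,app + [S]) = 94.6 × 4.25/(5.18 + 4.25) = 42.6 μM/s.

42.6 μM/s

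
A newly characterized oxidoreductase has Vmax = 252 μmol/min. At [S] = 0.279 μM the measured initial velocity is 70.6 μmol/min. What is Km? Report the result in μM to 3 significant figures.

0.717 μM

v/Vmax = 70.6/252 = 0.2802 = [S]/(Km+[S]).
So Km + [S] = [S]/0.2802 = 0.9959 μM, giving Km = 0.9959 − 0.279 = 0.717 μM.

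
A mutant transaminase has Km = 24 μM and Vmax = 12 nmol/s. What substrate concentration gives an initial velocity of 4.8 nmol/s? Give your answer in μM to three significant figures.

Rearranging v = Vmax[S]/(Km+[S]) gives [S] = Km·v/(Vmax − v).
[S] = 24 × 4.8 / (12 − 4.8) = 115.2/7.200 = 16.0 μM.

16.0 μM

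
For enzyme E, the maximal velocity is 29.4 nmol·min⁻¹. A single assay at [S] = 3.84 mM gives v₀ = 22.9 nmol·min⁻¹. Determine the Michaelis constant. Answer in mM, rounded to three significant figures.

From v = Vmax[S]/(Km+[S]), Km = [S](Vmax − v)/v.
Km = 3.84 × (29.4 − 22.9) / 22.9 = 24.96/22.9 = 1.09 mM.

1.09 mM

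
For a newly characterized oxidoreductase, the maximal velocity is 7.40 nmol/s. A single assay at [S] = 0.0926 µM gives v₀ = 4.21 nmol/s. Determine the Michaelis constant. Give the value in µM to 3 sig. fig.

From v = Vmax[S]/(Km+[S]), Km = [S](Vmax − v)/v.
Km = 0.0926 × (7.40 − 4.21) / 4.21 = 0.2954/4.21 = 0.0702 µM.

0.0702 µM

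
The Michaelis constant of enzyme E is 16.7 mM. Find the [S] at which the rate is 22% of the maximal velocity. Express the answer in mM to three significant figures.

4.71 mM

v/Vmax = [S]/(Km+[S]) = 0.22, so [S] = Km·0.22/(1 − 0.22) = 16.7 × 0.2821.
[S] = 4.71 mM.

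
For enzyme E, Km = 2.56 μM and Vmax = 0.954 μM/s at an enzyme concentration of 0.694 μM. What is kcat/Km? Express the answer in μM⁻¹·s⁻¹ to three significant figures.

0.537 μM⁻¹·s⁻¹

kcat = Vmax/[E]total = 0.954/0.694 = 1.37 s⁻¹.
kcat/Km = 1.37/2.56 = 0.537 μM⁻¹·s⁻¹.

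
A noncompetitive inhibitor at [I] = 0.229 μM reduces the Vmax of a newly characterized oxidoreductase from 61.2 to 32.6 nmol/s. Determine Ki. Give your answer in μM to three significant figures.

Noncompetitive: Vmax,app = Vmax/α with α = 1 + [I]/Ki.
α = Vmax/Vmax,app = 61.2/32.6 = 1.877.
Ki = [I]/(α − 1) = 0.229/0.8773 = 0.261 μM.

0.261 μM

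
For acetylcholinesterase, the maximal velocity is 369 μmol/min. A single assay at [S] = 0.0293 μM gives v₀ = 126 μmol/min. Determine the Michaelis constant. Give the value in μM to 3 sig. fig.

0.0565 μM

v/Vmax = 126/369 = 0.3415 = [S]/(Km+[S]).
So Km + [S] = [S]/0.3415 = 0.08581 μM, giving Km = 0.08581 − 0.0293 = 0.0565 μM.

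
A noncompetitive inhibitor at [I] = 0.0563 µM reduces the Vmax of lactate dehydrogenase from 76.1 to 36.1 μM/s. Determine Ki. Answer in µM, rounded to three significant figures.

0.0508 µM

Noncompetitive: Vmax,app = Vmax/α with α = 1 + [I]/Ki.
α = Vmax/Vmax,app = 76.1/36.1 = 2.108.
Ki = [I]/(α − 1) = 0.0563/1.108 = 0.0508 µM.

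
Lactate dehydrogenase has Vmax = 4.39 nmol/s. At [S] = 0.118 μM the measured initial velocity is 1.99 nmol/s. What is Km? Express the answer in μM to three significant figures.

0.142 μM

v/Vmax = 1.99/4.39 = 0.4533 = [S]/(Km+[S]).
So Km + [S] = [S]/0.4533 = 0.2603 μM, giving Km = 0.2603 − 0.118 = 0.142 μM.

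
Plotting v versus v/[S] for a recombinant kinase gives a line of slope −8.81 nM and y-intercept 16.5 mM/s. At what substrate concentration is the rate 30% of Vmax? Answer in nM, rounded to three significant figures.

The Eadie–Hofstee slope gives Km = 8.81 nM (slope = −Km).
v/Vmax = [S]/(Km+[S]) = 0.3 ⇒ [S] = Km·0.3/(1−0.3) = 8.81 × 0.4286 = 3.78 nM.

3.78 nM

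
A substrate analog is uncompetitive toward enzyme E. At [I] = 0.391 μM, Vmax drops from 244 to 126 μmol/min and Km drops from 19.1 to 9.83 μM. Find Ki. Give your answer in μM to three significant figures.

Uncompetitive: Vmax,app = Vmax/α (and Km,app = Km/α) with α = 1 + [I]/Ki.
α = Vmax/Vmax,app = 244/126 = 1.937.
Since α = 1 + [I]/Ki, [I]/Ki = 1.937 − 1 = 0.9365 and Ki = 0.391/0.9365 = 0.418 μM.

0.418 μM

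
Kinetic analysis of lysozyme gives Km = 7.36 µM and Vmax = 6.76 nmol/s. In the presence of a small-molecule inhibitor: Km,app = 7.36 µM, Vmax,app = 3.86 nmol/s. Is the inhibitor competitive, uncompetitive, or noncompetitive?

Vmax decreases (6.76 → 3.86 nmol/s) while Km is unchanged — pure noncompetitive inhibition.

noncompetitive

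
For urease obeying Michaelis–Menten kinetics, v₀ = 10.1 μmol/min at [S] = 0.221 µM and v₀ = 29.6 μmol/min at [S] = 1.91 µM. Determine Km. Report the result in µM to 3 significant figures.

0.646 µM

In reciprocal form, 1/v = (Km/Vmax)·(1/[S]) + 1/Vmax. The two points give (1/[S], 1/v) = (4.525, 0.09901) and (0.5236, 0.03378).
Slope = (0.09901 − 0.03378)/(4.525 − 0.5236) = 0.01630; intercept = 0.09901 − 0.01630×4.525 = 0.02525.
Vmax = 1/intercept = 39.6 μmol/min; Km = slope × Vmax = 0.01630 × 39.6 = 0.646 µM.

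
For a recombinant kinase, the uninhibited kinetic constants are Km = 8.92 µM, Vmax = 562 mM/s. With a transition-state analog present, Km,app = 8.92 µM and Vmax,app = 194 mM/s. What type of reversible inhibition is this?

Vmax decreases (562 → 194 mM/s) while Km is unchanged — pure noncompetitive inhibition.

noncompetitive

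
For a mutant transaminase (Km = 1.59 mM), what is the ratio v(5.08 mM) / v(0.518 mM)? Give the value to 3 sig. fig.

3.10

The fractional saturations are [S]/(Km+[S]) = 0.518/2.108 = 0.2457 and 5.08/6.670 = 0.7616.
v₂/v₁ is just their ratio: 0.7616/0.2457 = 3.10.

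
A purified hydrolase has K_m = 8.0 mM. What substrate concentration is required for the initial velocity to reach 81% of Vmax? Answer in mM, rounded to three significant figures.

34.1 mM

v/Vmax = [S]/(Km+[S]) = 0.81, so [S] = Km·0.81/(1 − 0.81) = 8.0 × 4.263.
[S] = 34.1 mM.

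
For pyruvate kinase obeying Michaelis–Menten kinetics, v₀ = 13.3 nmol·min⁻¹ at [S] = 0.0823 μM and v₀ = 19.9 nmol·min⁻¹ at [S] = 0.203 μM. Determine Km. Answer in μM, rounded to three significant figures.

0.104 μM

From v = Vmax[S]/(Km+[S]), each point gives Vmax = v(Km+[S])/[S].
Equating: 13.3(Km+0.0823)/0.0823 = 19.9(Km+0.203)/0.203.
161.6·Km + 13.3 = 98.03·Km + 19.9, so (161.6 − 98.03)·Km = 19.9 − 13.3.
Km = 6.600/63.57 = 0.104 μM; then Vmax = 13.3(0.104+0.0823)/0.0823 = 30.1 nmol·min⁻¹.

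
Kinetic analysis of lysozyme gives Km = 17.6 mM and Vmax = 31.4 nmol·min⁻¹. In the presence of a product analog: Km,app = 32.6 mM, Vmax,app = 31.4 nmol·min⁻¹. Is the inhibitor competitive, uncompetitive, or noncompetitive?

competitive

Km increases (17.6 → 32.6 mM) while Vmax is unchanged — the hallmark of competitive inhibition.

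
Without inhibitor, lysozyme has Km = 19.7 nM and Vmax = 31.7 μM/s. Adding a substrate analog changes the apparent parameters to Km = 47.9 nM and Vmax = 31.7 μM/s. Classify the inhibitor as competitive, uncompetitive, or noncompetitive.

Km increases (19.7 → 47.9 nM) while Vmax is unchanged — the hallmark of competitive inhibition.

competitive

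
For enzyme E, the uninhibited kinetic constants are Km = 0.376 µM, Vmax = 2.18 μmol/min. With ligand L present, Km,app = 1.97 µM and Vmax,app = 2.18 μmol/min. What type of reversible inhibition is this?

competitive

Km increases (0.376 → 1.97 µM) while Vmax is unchanged — the hallmark of competitive inhibition.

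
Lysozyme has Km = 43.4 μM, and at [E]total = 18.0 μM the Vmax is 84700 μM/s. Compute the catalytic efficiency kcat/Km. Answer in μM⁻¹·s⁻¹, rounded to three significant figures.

kcat = Vmax/[E]total = 84700/18.0 = 4710 s⁻¹.
kcat/Km = 4710/43.4 = 108 μM⁻¹·s⁻¹.

108 μM⁻¹·s⁻¹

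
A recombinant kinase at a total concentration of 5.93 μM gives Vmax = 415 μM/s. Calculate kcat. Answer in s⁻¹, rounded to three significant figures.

kcat = Vmax/[E]total = 415 μM/s / 5.93 μM = 70.0 s⁻¹.

70.0 s⁻¹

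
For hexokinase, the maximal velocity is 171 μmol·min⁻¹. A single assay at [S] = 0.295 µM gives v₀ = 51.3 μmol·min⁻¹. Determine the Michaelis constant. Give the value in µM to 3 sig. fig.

0.688 µM

From v = Vmax[S]/(Km+[S]), Km = [S](Vmax − v)/v.
Km = 0.295 × (171 − 51.3) / 51.3 = 35.31/51.3 = 0.688 µM.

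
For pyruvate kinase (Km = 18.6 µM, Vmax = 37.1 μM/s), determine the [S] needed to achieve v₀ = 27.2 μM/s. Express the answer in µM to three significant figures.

51.1 µM

The required fractional saturation is v/Vmax = 27.2/37.1 = 0.7332.
Then [S]/(Km+[S]) = 0.7332 ⇒ [S] = 18.6 × 0.7332/(1 − 0.7332) = 51.1 µM.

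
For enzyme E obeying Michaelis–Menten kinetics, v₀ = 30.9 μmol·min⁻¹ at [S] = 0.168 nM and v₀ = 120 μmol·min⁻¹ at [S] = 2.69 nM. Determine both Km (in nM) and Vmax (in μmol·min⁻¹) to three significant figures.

Km = 0.640 nM; Vmax = 149 μmol·min⁻¹

From v = Vmax[S]/(Km+[S]), each point gives Vmax = v(Km+[S])/[S].
Equating: 30.9(Km+0.168)/0.168 = 120(Km+2.69)/2.69.
183.9·Km + 30.9 = 44.61·Km + 120, so (183.9 − 44.61)·Km = 120 − 30.9.
Km = 89.10/139.3 = 0.640 nM; then Vmax = 30.9(0.640+0.168)/0.168 = 149 μmol·min⁻¹.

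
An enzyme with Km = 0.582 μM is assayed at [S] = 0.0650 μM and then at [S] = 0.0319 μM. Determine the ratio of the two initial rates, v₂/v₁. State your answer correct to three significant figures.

0.517

The fractional saturations are [S]/(Km+[S]) = 0.0650/0.6470 = 0.1005 and 0.0319/0.6139 = 0.05196.
v₂/v₁ is just their ratio: 0.05196/0.1005 = 0.517.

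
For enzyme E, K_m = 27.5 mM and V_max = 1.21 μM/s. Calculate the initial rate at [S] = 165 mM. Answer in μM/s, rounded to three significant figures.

1.04 μM/s

[S]/(Km+[S]) = 165/192.5 = 0.8571, the fractional saturation.
v = 0.8571 × Vmax = 0.8571 × 1.21 = 1.04 μM/s.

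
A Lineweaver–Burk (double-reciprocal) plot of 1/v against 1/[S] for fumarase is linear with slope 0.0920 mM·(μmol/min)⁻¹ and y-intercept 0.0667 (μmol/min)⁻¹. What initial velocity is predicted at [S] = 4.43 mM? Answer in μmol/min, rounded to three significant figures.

11.4 μmol/min

The y-intercept is 1/Vmax, so Vmax = 1/0.0667 = 15.0 μmol/min.
The slope is Km/Vmax, so Km = 0.0920 × 15.0 = 1.38 mM.
Then v = 15.0 × 4.43/(1.38 + 4.43) = 11.4 μmol/min.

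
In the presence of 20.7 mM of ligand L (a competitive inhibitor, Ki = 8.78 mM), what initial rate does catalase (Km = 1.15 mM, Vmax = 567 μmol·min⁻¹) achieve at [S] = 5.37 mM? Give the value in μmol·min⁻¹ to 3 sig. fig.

330 μmol·min⁻¹

With α = 1 + [I]/Ki = 1 + 20.7/8.78 = 3.358, the competitive rate law is v = Vmax[S] / (αKm + [S]).
v = 567×5.37 / (3.358×1.15 + 5.37) = 3045/9.231 = 330 μmol·min⁻¹.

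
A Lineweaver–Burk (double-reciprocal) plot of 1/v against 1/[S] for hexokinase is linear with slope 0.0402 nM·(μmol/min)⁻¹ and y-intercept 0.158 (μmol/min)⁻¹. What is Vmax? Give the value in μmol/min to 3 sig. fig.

6.33 μmol/min

The y-intercept of a Lineweaver–Burk plot equals 1/Vmax, so Vmax = 1/0.158 = 6.33 μmol/min.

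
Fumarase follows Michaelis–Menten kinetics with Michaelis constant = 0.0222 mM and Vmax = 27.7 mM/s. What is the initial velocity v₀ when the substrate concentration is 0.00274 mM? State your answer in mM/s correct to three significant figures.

3.04 mM/s

[S]/(Km+[S]) = 0.00274/0.02494 = 0.1099, the fractional saturation.
v = 0.1099 × Vmax = 0.1099 × 27.7 = 3.04 mM/s.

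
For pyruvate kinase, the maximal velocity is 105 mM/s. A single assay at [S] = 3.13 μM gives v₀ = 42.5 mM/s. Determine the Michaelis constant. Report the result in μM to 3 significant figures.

4.60 μM

From v = Vmax[S]/(Km+[S]), Km = [S](Vmax − v)/v.
Km = 3.13 × (105 − 42.5) / 42.5 = 195.6/42.5 = 4.60 μM.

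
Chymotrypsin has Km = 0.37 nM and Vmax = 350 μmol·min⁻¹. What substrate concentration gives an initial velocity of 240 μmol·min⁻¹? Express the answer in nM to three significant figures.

Rearranging v = Vmax[S]/(Km+[S]) gives [S] = Km·v/(Vmax − v).
[S] = 0.37 × 240 / (350 − 240) = 88.80/110.0 = 0.807 nM.

0.807 nM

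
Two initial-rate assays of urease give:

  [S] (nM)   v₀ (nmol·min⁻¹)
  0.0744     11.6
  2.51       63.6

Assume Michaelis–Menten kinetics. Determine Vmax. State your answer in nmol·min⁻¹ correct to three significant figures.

From v = Vmax[S]/(Km+[S]), each point gives Vmax = v(Km+[S])/[S].
Equating: 11.6(Km+0.0744)/0.0744 = 63.6(Km+2.51)/2.51.
155.9·Km + 11.6 = 25.34·Km + 63.6, so (155.9 − 25.34)·Km = 63.6 − 11.6.
Km = 52.00/130.6 = 0.398 nM; then Vmax = 11.6(0.398+0.0744)/0.0744 = 73.7 nmol·min⁻¹.

73.7 nmol·min⁻¹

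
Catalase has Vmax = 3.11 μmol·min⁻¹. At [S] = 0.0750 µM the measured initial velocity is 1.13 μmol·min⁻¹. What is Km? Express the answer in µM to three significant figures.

From v = Vmax[S]/(Km+[S]), Km = [S](Vmax − v)/v.
Km = 0.0750 × (3.11 − 1.13) / 1.13 = 0.1485/1.13 = 0.131 µM.

0.131 µM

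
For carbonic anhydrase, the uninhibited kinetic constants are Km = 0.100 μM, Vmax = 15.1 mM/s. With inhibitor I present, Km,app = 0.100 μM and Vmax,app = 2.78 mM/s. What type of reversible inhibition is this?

noncompetitive

Vmax decreases (15.1 → 2.78 mM/s) while Km is unchanged — pure noncompetitive inhibition.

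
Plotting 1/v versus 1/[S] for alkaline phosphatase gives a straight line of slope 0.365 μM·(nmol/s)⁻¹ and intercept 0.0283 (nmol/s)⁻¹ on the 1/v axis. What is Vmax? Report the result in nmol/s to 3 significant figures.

The y-intercept of a Lineweaver–Burk plot equals 1/Vmax, so Vmax = 1/0.0283 = 35.3 nmol/s.

35.3 nmol/s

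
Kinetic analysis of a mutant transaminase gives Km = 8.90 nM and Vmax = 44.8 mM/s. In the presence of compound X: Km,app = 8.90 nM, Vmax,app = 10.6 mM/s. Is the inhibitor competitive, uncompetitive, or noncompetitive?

Vmax decreases (44.8 → 10.6 mM/s) while Km is unchanged — pure noncompetitive inhibition.

noncompetitive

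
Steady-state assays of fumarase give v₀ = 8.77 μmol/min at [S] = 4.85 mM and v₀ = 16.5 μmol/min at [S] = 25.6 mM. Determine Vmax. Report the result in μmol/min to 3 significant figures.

20.8 μmol/min

In reciprocal form, 1/v = (Km/Vmax)·(1/[S]) + 1/Vmax. The two points give (1/[S], 1/v) = (0.2062, 0.1140) and (0.03906, 0.06061).
Slope = (0.1140 − 0.06061)/(0.2062 − 0.03906) = 0.3196; intercept = 0.1140 − 0.3196×0.2062 = 0.04812.
Vmax = 1/intercept = 20.8 μmol/min; Km = slope × Vmax = 0.3196 × 20.8 = 6.64 mM.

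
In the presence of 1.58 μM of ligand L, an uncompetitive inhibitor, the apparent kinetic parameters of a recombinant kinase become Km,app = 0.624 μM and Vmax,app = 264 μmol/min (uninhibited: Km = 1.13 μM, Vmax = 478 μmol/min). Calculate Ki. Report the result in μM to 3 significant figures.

1.95 μM

Uncompetitive: Vmax,app = Vmax/α (and Km,app = Km/α) with α = 1 + [I]/Ki.
α = Vmax/Vmax,app = 478/264 = 1.811.
Since α = 1 + [I]/Ki, [I]/Ki = 1.811 − 1 = 0.8106 and Ki = 1.58/0.8106 = 1.95 μM.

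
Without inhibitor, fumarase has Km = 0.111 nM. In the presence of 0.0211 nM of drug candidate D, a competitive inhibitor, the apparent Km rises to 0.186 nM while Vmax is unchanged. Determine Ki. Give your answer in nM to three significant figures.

Competitive: Km,app = α·Km with α = 1 + [I]/Ki.
α = Km,app/Km = 0.186/0.111 = 1.676.
Ki = [I]/(α − 1) = 0.0211/0.6757 = 0.0312 nM.

0.0312 nM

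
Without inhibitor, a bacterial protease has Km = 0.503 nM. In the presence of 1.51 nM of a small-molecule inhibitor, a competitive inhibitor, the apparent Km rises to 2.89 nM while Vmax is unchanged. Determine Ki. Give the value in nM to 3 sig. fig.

Competitive: Km,app = α·Km with α = 1 + [I]/Ki.
α = Km,app/Km = 2.89/0.503 = 5.746.
Ki = [I]/(α − 1) = 1.51/4.746 = 0.318 nM.

0.318 nM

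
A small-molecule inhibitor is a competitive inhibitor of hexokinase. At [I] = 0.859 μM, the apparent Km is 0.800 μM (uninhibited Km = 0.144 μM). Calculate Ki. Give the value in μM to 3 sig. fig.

0.189 μM

Competitive: Km,app = α·Km with α = 1 + [I]/Ki.
α = Km,app/Km = 0.800/0.144 = 5.556.
Ki = [I]/(α − 1) = 0.859/4.556 = 0.189 μM.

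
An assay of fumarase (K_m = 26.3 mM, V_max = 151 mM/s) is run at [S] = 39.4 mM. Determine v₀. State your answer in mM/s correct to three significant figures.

90.6 mM/s

[S]/(Km+[S]) = 39.4/65.70 = 0.5997, the fractional saturation.
v = 0.5997 × Vmax = 0.5997 × 151 = 90.6 mM/s.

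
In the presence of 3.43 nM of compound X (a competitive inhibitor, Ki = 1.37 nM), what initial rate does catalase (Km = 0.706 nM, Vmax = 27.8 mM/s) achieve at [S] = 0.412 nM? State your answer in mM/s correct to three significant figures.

3.97 mM/s

α = 1 + [I]/Ki = 1 + 3.43/1.37 = 3.504.
For a competitive inhibitor, Vmax is unchanged and the apparent Km becomes α·Km: Km,app = 2.47 nM, Vmax,app = 27.8 mM/s.
v = Vmax,app·[S]/(Km,app + [S]) = 27.8 × 0.412/(2.47 + 0.412) = 3.97 mM/s.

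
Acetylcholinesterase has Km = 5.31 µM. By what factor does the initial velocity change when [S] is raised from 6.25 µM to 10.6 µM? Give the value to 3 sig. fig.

Since Vmax cancels, v₂/v₁ = [S]₂(Km+[S]₁) / [S]₁(Km+[S]₂).
= 10.6×(5.31+6.25) / (6.25×(5.31+10.6)) = 122.5/99.44 = 1.23.

1.23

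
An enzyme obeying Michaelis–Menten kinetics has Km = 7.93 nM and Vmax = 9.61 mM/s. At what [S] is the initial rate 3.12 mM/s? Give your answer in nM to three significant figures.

3.81 nM

Rearranging v = Vmax[S]/(Km+[S]) gives [S] = Km·v/(Vmax − v).
[S] = 7.93 × 3.12 / (9.61 − 3.12) = 24.74/6.490 = 3.81 nM.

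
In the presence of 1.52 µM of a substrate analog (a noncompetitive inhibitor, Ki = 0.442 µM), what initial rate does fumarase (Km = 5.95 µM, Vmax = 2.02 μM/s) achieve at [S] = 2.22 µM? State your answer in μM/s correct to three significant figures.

α = 1 + [I]/Ki = 1 + 1.52/0.442 = 4.439.
For a noncompetitive inhibitor, Vmax is reduced to Vmax/α while Km is unchanged: Km,app = 5.95 µM, Vmax,app = 0.455 μM/s.
v = Vmax,app·[S]/(Km,app + [S]) = 0.455 × 2.22/(5.95 + 2.22) = 0.124 μM/s.

0.124 μM/s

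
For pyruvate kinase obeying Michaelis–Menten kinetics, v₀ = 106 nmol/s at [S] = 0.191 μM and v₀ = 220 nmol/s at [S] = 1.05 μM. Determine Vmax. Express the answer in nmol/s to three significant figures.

289 nmol/s

In reciprocal form, 1/v = (Km/Vmax)·(1/[S]) + 1/Vmax. The two points give (1/[S], 1/v) = (5.236, 0.009434) and (0.9524, 0.004545).
Slope = (0.009434 − 0.004545)/(5.236 − 0.9524) = 0.001141; intercept = 0.009434 − 0.001141×5.236 = 0.003458.
Vmax = 1/intercept = 289 nmol/s; Km = slope × Vmax = 0.001141 × 289 = 0.330 μM.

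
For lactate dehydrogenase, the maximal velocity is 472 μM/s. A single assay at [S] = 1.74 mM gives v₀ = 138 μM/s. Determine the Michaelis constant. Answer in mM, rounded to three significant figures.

v/Vmax = 138/472 = 0.2924 = [S]/(Km+[S]).
So Km + [S] = [S]/0.2924 = 5.951 mM, giving Km = 5.951 − 1.74 = 4.21 mM.

4.21 mM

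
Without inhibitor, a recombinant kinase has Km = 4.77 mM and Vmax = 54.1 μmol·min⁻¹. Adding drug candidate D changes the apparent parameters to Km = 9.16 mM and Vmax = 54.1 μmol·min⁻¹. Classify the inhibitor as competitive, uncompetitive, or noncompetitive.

competitive

Km increases (4.77 → 9.16 mM) while Vmax is unchanged — the hallmark of competitive inhibition.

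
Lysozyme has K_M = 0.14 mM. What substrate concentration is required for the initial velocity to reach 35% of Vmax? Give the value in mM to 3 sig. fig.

v/Vmax = [S]/(Km+[S]) = 0.35, so [S] = Km·0.35/(1 − 0.35) = 0.14 × 0.5385.
[S] = 0.0754 mM.

0.0754 mM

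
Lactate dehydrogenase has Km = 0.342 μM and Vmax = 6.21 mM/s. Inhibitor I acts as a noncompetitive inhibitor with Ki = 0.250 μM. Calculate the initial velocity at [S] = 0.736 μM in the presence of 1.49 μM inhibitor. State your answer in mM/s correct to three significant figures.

α = 1 + [I]/Ki = 1 + 1.49/0.250 = 6.960.
For a noncompetitive inhibitor, Vmax is reduced to Vmax/α while Km is unchanged: Km,app = 0.342 μM, Vmax,app = 0.892 mM/s.
v = Vmax,app·[S]/(Km,app + [S]) = 0.892 × 0.736/(0.342 + 0.736) = 0.609 mM/s.

0.609 mM/s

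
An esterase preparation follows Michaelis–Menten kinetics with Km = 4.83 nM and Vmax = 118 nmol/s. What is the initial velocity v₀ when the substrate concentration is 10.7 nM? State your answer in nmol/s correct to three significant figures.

[S]/(Km+[S]) = 10.7/15.53 = 0.6890, the fractional saturation.
v = 0.6890 × Vmax = 0.6890 × 118 = 81.3 nmol/s.

81.3 nmol/s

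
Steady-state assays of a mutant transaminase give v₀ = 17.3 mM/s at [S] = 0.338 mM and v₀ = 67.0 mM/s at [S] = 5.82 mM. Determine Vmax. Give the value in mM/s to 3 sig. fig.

81.4 mM/s

In reciprocal form, 1/v = (Km/Vmax)·(1/[S]) + 1/Vmax. The two points give (1/[S], 1/v) = (2.959, 0.05780) and (0.1718, 0.01493).
Slope = (0.05780 − 0.01493)/(2.959 − 0.1718) = 0.01539; intercept = 0.05780 − 0.01539×2.959 = 0.01228.
Vmax = 1/intercept = 81.4 mM/s; Km = slope × Vmax = 0.01539 × 81.4 = 1.25 mM.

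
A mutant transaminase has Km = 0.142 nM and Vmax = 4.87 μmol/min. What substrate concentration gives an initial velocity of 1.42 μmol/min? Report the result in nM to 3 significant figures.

0.0584 nM

Rearranging v = Vmax[S]/(Km+[S]) gives [S] = Km·v/(Vmax − v).
[S] = 0.142 × 1.42 / (4.87 − 1.42) = 0.2016/3.450 = 0.0584 nM.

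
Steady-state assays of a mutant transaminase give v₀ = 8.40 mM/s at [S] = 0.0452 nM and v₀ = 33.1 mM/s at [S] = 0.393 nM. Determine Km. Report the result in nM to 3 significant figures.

In reciprocal form, 1/v = (Km/Vmax)·(1/[S]) + 1/Vmax. The two points give (1/[S], 1/v) = (22.12, 0.1190) and (2.545, 0.03021).
Slope = (0.1190 − 0.03021)/(22.12 − 2.545) = 0.004537; intercept = 0.1190 − 0.004537×22.12 = 0.01867.
Vmax = 1/intercept = 53.6 mM/s; Km = slope × Vmax = 0.004537 × 53.6 = 0.243 nM.

0.243 nM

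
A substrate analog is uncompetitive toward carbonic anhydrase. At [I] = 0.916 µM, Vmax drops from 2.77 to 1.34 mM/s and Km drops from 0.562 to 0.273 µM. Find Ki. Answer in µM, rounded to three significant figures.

Uncompetitive: Vmax,app = Vmax/α (and Km,app = Km/α) with α = 1 + [I]/Ki.
α = Vmax/Vmax,app = 2.77/1.34 = 2.067.
Since α = 1 + [I]/Ki, [I]/Ki = 2.067 − 1 = 1.067 and Ki = 0.916/1.067 = 0.858 µM.

0.858 µM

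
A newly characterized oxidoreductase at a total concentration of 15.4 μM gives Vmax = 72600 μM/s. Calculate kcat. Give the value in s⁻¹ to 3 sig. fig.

4710 s⁻¹

kcat = Vmax/[E]total = 72600 μM/s / 15.4 μM = 4710 s⁻¹.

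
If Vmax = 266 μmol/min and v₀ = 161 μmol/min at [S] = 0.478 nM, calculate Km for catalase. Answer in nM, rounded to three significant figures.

0.312 nM

v/Vmax = 161/266 = 0.6053 = [S]/(Km+[S]).
So Km + [S] = [S]/0.6053 = 0.7897 nM, giving Km = 0.7897 − 0.478 = 0.312 nM.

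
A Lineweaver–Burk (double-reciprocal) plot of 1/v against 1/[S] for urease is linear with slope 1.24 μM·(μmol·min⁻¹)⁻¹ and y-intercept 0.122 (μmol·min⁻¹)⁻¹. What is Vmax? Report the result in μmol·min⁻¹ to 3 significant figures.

8.20 μmol·min⁻¹

The y-intercept of a Lineweaver–Burk plot equals 1/Vmax, so Vmax = 1/0.122 = 8.20 μmol·min⁻¹.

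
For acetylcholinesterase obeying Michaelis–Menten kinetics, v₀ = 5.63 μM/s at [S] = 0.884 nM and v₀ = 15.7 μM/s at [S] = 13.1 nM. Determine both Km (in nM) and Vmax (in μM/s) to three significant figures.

Km = 1.95 nM; Vmax = 18.0 μM/s

From v = Vmax[S]/(Km+[S]), each point gives Vmax = v(Km+[S])/[S].
Equating: 5.63(Km+0.884)/0.884 = 15.7(Km+13.1)/13.1.
6.369·Km + 5.63 = 1.198·Km + 15.7, so (6.369 − 1.198)·Km = 15.7 − 5.63.
Km = 10.07/5.170 = 1.95 nM; then Vmax = 5.63(1.95+0.884)/0.884 = 18.0 μM/s.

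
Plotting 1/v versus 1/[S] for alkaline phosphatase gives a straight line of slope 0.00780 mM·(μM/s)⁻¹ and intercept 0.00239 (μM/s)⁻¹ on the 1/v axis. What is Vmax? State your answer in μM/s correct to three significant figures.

The y-intercept of a Lineweaver–Burk plot equals 1/Vmax, so Vmax = 1/0.00239 = 418 μM/s.

418 μM/s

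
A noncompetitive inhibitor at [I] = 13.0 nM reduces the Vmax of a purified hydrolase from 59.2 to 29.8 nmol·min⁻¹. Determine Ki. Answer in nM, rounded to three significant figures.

Noncompetitive: Vmax,app = Vmax/α with α = 1 + [I]/Ki.
α = Vmax/Vmax,app = 59.2/29.8 = 1.987.
Since α = 1 + [I]/Ki, [I]/Ki = 1.987 − 1 = 0.9866 and Ki = 13.0/0.9866 = 13.2 nM.

13.2 nM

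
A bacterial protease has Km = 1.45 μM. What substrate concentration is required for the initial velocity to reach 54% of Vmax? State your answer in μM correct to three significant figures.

1.70 μM

v/Vmax = [S]/(Km+[S]) = 0.54, so [S] = Km·0.54/(1 − 0.54) = 1.45 × 1.174.
[S] = 1.70 μM.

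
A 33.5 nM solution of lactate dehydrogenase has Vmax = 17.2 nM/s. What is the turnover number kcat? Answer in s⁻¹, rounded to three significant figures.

0.513 s⁻¹

kcat = Vmax/[E]total = 17.2 nM/s / 33.5 nM = 0.513 s⁻¹.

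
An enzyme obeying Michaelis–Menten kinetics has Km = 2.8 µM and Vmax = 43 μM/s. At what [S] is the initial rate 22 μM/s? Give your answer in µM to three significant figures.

2.93 µM

Rearranging v = Vmax[S]/(Km+[S]) gives [S] = Km·v/(Vmax − v).
[S] = 2.8 × 22 / (43 − 22) = 61.60/21.00 = 2.93 µM.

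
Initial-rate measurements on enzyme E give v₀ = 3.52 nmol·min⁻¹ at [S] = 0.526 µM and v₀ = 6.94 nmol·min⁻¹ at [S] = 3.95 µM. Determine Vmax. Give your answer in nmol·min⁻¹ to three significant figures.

8.16 nmol·min⁻¹

From v = Vmax[S]/(Km+[S]), each point gives Vmax = v(Km+[S])/[S].
Equating: 3.52(Km+0.526)/0.526 = 6.94(Km+3.95)/3.95.
6.692·Km + 3.52 = 1.757·Km + 6.94, so (6.692 − 1.757)·Km = 6.94 − 3.52.
Km = 3.420/4.935 = 0.693 µM; then Vmax = 3.52(0.693+0.526)/0.526 = 8.16 nmol·min⁻¹.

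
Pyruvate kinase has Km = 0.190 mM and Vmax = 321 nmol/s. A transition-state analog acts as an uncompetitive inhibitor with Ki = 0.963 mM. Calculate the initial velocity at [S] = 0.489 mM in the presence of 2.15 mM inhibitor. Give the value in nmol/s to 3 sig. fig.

88.6 nmol/s

With α = 1 + [I]/Ki = 1 + 2.15/0.963 = 3.233, the uncompetitive rate law is v = (Vmax/α)·[S] / (Km/α + [S]).
v = (321/3.233)×0.489 / (0.190/3.233 + 0.489) = 48.56/0.5478 = 88.6 nmol/s.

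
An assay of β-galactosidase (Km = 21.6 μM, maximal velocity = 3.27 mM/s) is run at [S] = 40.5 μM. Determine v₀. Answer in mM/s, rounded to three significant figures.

[S]/(Km+[S]) = 40.5/62.10 = 0.6522, the fractional saturation.
v = 0.6522 × Vmax = 0.6522 × 3.27 = 2.13 mM/s.

2.13 mM/s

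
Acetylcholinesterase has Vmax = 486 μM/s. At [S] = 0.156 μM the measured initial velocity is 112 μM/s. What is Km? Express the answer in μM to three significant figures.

0.521 μM

From v = Vmax[S]/(Km+[S]), Km = [S](Vmax − v)/v.
Km = 0.156 × (486 − 112) / 112 = 58.34/112 = 0.521 μM.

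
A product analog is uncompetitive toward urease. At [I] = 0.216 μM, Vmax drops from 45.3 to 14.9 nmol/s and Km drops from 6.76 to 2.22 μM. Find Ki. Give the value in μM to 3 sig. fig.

Uncompetitive: Vmax,app = Vmax/α (and Km,app = Km/α) with α = 1 + [I]/Ki.
α = Vmax/Vmax,app = 45.3/14.9 = 3.040.
Since α = 1 + [I]/Ki, [I]/Ki = 3.040 − 1 = 2.040 and Ki = 0.216/2.040 = 0.106 μM.

0.106 μM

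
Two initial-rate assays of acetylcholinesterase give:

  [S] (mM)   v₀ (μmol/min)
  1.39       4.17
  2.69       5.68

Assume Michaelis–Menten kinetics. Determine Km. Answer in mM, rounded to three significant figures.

From v = Vmax[S]/(Km+[S]), each point gives Vmax = v(Km+[S])/[S].
Equating: 4.17(Km+1.39)/1.39 = 5.68(Km+2.69)/2.69.
3.000·Km + 4.17 = 2.112·Km + 5.68, so (3.000 − 2.112)·Km = 5.68 − 4.17.
Km = 1.510/0.8885 = 1.70 mM; then Vmax = 4.17(1.70+1.39)/1.39 = 9.27 μmol/min.

1.70 mM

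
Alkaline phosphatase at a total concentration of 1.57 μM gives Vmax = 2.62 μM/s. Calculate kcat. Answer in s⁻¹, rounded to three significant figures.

1.67 s⁻¹

kcat = Vmax/[E]total = 2.62 μM/s / 1.57 μM = 1.67 s⁻¹.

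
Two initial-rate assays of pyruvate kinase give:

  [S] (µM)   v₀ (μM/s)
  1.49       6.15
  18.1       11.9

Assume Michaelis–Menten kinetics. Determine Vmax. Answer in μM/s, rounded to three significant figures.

13.0 μM/s

From v = Vmax[S]/(Km+[S]), each point gives Vmax = v(Km+[S])/[S].
Equating: 6.15(Km+1.49)/1.49 = 11.9(Km+18.1)/18.1.
4.128·Km + 6.15 = 0.6575·Km + 11.9, so (4.128 − 0.6575)·Km = 11.9 − 6.15.
Km = 5.750/3.470 = 1.66 µM; then Vmax = 6.15(1.66+1.49)/1.49 = 13.0 μM/s.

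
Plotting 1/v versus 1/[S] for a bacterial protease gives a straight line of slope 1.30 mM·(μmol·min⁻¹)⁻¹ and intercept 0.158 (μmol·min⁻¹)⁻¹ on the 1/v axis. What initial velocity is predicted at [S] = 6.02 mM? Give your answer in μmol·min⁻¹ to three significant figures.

The y-intercept is 1/Vmax, so Vmax = 1/0.158 = 6.33 μmol·min⁻¹.
The slope is Km/Vmax, so Km = 1.30 × 6.33 = 8.23 mM.
Then v = 6.33 × 6.02/(8.23 + 6.02) = 2.67 μmol·min⁻¹.

2.67 μmol·min⁻¹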